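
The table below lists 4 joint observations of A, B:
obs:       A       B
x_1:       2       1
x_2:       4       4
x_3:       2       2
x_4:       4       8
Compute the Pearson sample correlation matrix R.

Step 1 — column means:
  mean(A) = (2 + 4 + 2 + 4) / 4 = 12/4 = 3
  mean(B) = (1 + 4 + 2 + 8) / 4 = 15/4 = 3.75

Step 2 — sample variances and covariances s[i,j] = (1/(n-1)) · Σ_k (x_{k,i} - mean_i) · (x_{k,j} - mean_j), with n-1 = 3:
  s[A,A] = ((-1)·(-1) + (1)·(1) + (-1)·(-1) + (1)·(1)) / 3 = 4/3 = 1.3333
  s[A,B] = ((-1)·(-2.75) + (1)·(0.25) + (-1)·(-1.75) + (1)·(4.25)) / 3 = 9/3 = 3
  s[B,B] = ((-2.75)·(-2.75) + (0.25)·(0.25) + (-1.75)·(-1.75) + (4.25)·(4.25)) / 3 = 28.75/3 = 9.5833
  Sample standard deviations s_i = √(s[i,i]):
  s(A) = √(1.3333) = 1.1547
  s(B) = √(9.5833) = 3.0957

Step 3 — r_{ij} = s_{ij} / (s_i · s_j):
  r[A,A] = 1 (diagonal).
  r[A,B] = 3 / (1.1547 · 3.0957) = 3 / 3.5746 = 0.8393
  r[B,B] = 1 (diagonal).

R is symmetric with unit diagonal. Assembling:

R = [[1, 0.8393],
 [0.8393, 1]]


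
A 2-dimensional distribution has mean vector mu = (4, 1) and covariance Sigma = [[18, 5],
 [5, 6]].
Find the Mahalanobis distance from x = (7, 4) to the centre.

Step 1 — centre the observation: (x - mu) = (3, 3).

Step 2 — invert Sigma. det(Sigma) = 18·6 - (5)² = 83.
  Sigma^{-1} = (1/det) · [[d, -b], [-b, a]] = [[0.0723, -0.0602],
 [-0.0602, 0.2169]].

Step 3 — form the quadratic (x - mu)^T · Sigma^{-1} · (x - mu):
  Sigma^{-1} · (x - mu) = (0.0361, 0.4699).
  (x - mu)^T · [Sigma^{-1} · (x - mu)] = (3)·(0.0361) + (3)·(0.4699) = 1.5181.

Step 4 — take square root: d = √(1.5181) ≈ 1.2321.

d(x, mu) = √(1.5181) ≈ 1.2321


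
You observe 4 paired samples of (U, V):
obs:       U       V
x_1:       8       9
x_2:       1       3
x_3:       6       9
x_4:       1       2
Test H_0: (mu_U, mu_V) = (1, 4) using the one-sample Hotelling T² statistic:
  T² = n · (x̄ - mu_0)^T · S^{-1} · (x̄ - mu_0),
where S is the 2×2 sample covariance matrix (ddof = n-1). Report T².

Step 1 — sample mean vector:
  mean(U) = (8 + 1 + 6 + 1) / 4 = 16/4 = 4
  mean(V) = (9 + 3 + 9 + 2) / 4 = 23/4 = 5.75
  x̄ = (4, 5.75),  deviation x̄ - mu_0 = (4, 5.75) - (1, 4) = (3, 1.75).

Step 2 — sample covariance matrix, S[i,j] = (1/(n-1)) · Σ_k (x_{k,i} - mean_i) · (x_{k,j} - mean_j), divisor n-1 = 3:
  S[U,U] = ((4)·(4) + (-3)·(-3) + (2)·(2) + (-3)·(-3)) / 3 = 38/3 = 12.6667
  S[U,V] = ((4)·(3.25) + (-3)·(-2.75) + (2)·(3.25) + (-3)·(-3.75)) / 3 = 39/3 = 13
  S[V,V] = ((3.25)·(3.25) + (-2.75)·(-2.75) + (3.25)·(3.25) + (-3.75)·(-3.75)) / 3 = 42.75/3 = 14.25
  S = [[12.6667, 13],
 [13, 14.25]].

Step 3 — invert S. det(S) = 12.6667·14.25 - (13)² = 11.5.
  S^{-1} = (1/det) · [[d, -b], [-b, a]] = [[1.2391, -1.1304],
 [-1.1304, 1.1014]].

Step 4 — quadratic form (x̄ - mu_0)^T · S^{-1} · (x̄ - mu_0):
  S^{-1} · (x̄ - mu_0) = (1.7391, -1.4638),
  (x̄ - mu_0)^T · [...] = (3)·(1.7391) + (1.75)·(-1.4638) = 2.6558.

Step 5 — scale by n: T² = 4 · 2.6558 = 10.6232.

T² ≈ 10.6232


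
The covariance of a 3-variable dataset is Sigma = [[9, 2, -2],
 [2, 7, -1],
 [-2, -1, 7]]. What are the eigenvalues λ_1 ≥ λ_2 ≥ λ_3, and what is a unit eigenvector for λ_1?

Step 1 — characteristic polynomial p(λ) = det(λI - Sigma) = λ³ - tr·λ² + c_1·λ - det, where tr = trace, c_1 = sum of the principal 2×2 minors, det = det(Sigma):
  tr = 9 + 7 + 7 = 23,
  c_1 = (9·7 - (2)²) + (9·7 - (-2)²) + (7·7 - (-1)²) = 59 + 59 + 48 = 166,
  det = 9·(7·7 - (-1)²) - (2)·((2)·7 - (-1)·(-2)) + (-2)·((2)·(-1) - 7·(-2)) = 9·(48) - (2)·(12) + (-2)·(12) = 384.
  So p(λ) = λ³ - 23λ² + 166λ - 384.
Step 2 — look for an integer root (rational root theorem: any rational root is an integer divisor of 384). Testing λ = 6:
  p(6) = 216 - 828 + 996 - 384 = 0  ✓
  Dividing out (λ - 6): p(λ) = (λ - 6)(λ² - 17λ + 64).
Step 3 — remaining eigenvalues from the quadratic λ² - 17λ + 64 = 0:
  Δ = 17² - 4·64 = 289 - 256 = 33,  λ = (17 ± √33)/2 = (17 ± 5.7446)/2 ≈ 11.3723 or 5.6277.
  Sorted: λ_1 = 11.3723,  λ_2 = 6,  λ_3 = 5.6277  (check: sum = 23 = tr ✓).

Step 4 — unit eigenvector for λ_1 ≈ 11.3723: v spans the null space of (Sigma - λ_1 I), whose rows are
  r_1 = (-2.3723, 2, -2),  r_2 = (2, -4.3723, -1),  r_3 = (-2, -1, -4.3723).
  v is orthogonal to every row, so take v ∝ r_1 × r_2 = ((2)·(-1) - (-2)·(-4.3723), (-2)·(2) - (-2.3723)·(-1), (-2.3723)·(-4.3723) - (2)·(2)) ≈ (-10.7446, -6.3723, 6.3723).
  Rescale (multiply by -1 so the first nonzero entry is positive): u = (10.7446, 6.3723, -6.3723).
  ||u|| = √((10.7446)² + (6.3723)² + (-6.3723)²) = √(196.6576) ≈ 14.0235,  v_1 = u/||u|| ≈ (0.7662, 0.4544, -0.4544) (||v_1|| = 1).

λ_1 = 11.3723,  λ_2 = 6,  λ_3 = 5.6277;  v_1 ≈ (0.7662, 0.4544, -0.4544)


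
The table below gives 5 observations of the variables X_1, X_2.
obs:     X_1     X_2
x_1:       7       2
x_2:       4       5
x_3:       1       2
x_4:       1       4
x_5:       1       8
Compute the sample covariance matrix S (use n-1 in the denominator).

Step 1 — column means:
  mean(X_1) = (7 + 4 + 1 + 1 + 1) / 5 = 14/5 = 2.8
  mean(X_2) = (2 + 5 + 2 + 4 + 8) / 5 = 21/5 = 4.2

Step 2 — sample covariance S[i,j] = (1/(n-1)) · Σ_k (x_{k,i} - mean_i) · (x_{k,j} - mean_j), with n-1 = 4.
  S[X_1,X_1] = ((4.2)·(4.2) + (1.2)·(1.2) + (-1.8)·(-1.8) + (-1.8)·(-1.8) + (-1.8)·(-1.8)) / 4 = 28.8/4 = 7.2
  S[X_1,X_2] = ((4.2)·(-2.2) + (1.2)·(0.8) + (-1.8)·(-2.2) + (-1.8)·(-0.2) + (-1.8)·(3.8)) / 4 = -10.8/4 = -2.7
  S[X_2,X_2] = ((-2.2)·(-2.2) + (0.8)·(0.8) + (-2.2)·(-2.2) + (-0.2)·(-0.2) + (3.8)·(3.8)) / 4 = 24.8/4 = 6.2

S is symmetric (S[j,i] = S[i,j]). Assembling:

S = [[7.2, -2.7],
 [-2.7, 6.2]]


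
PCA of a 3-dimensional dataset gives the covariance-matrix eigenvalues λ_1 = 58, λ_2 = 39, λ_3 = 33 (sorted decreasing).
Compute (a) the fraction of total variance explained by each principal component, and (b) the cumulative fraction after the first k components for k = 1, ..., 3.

Step 1 — total variance = trace(Sigma) = Σ λ_i = 58 + 39 + 33 = 130.

Step 2 — fraction explained by component i = λ_i / Σ λ:
  PC1: 58/130 = 0.4462
  PC2: 39/130 = 0.3
  PC3: 33/130 = 0.2538

Step 3 — cumulative fraction after k components = (λ_1 + ... + λ_k) / Σ λ:
  k = 1: 58/130 = 0.4462
  k = 2: (58 + 39)/130 = 97/130 = 0.7462
  k = 3: (58 + 39 + 33)/130 = 130/130 = 1

Summary (fraction, with percent):

explained: PC1 0.4462 (44.62%), PC2 0.3 (30%), PC3 0.2538 (25.38%);  cumulative: 0.4462, 0.7462, 1


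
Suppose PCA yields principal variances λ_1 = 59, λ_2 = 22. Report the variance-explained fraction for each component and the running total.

Step 1 — total variance = trace(Sigma) = Σ λ_i = 59 + 22 = 81.

Step 2 — fraction explained by component i = λ_i / Σ λ:
  PC1: 59/81 = 0.7284
  PC2: 22/81 = 0.2716

Step 3 — cumulative fraction after k components = (λ_1 + ... + λ_k) / Σ λ:
  k = 1: 59/81 = 0.7284
  k = 2: (59 + 22)/81 = 81/81 = 1

Summary (fraction, with percent):

explained: PC1 0.7284 (72.84%), PC2 0.2716 (27.16%);  cumulative: 0.7284, 1


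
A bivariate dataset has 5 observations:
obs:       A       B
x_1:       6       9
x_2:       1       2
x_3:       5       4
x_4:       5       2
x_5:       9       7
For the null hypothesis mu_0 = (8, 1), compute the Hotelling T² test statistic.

Step 1 — sample mean vector:
  mean(A) = (6 + 1 + 5 + 5 + 9) / 5 = 26/5 = 5.2
  mean(B) = (9 + 2 + 4 + 2 + 7) / 5 = 24/5 = 4.8
  x̄ = (5.2, 4.8),  deviation x̄ - mu_0 = (5.2, 4.8) - (8, 1) = (-2.8, 3.8).

Step 2 — sample covariance matrix, S[i,j] = (1/(n-1)) · Σ_k (x_{k,i} - mean_i) · (x_{k,j} - mean_j), divisor n-1 = 4:
  S[A,A] = ((0.8)·(0.8) + (-4.2)·(-4.2) + (-0.2)·(-0.2) + (-0.2)·(-0.2) + (3.8)·(3.8)) / 4 = 32.8/4 = 8.2
  S[A,B] = ((0.8)·(4.2) + (-4.2)·(-2.8) + (-0.2)·(-0.8) + (-0.2)·(-2.8) + (3.8)·(2.2)) / 4 = 24.2/4 = 6.05
  S[B,B] = ((4.2)·(4.2) + (-2.8)·(-2.8) + (-0.8)·(-0.8) + (-2.8)·(-2.8) + (2.2)·(2.2)) / 4 = 38.8/4 = 9.7
  S = [[8.2, 6.05],
 [6.05, 9.7]].

Step 3 — invert S. det(S) = 8.2·9.7 - (6.05)² = 42.9375.
  S^{-1} = (1/det) · [[d, -b], [-b, a]] = [[0.2259, -0.1409],
 [-0.1409, 0.191]].

Step 4 — quadratic form (x̄ - mu_0)^T · S^{-1} · (x̄ - mu_0):
  S^{-1} · (x̄ - mu_0) = (-1.168, 1.1202),
  (x̄ - mu_0)^T · [...] = (-2.8)·(-1.168) + (3.8)·(1.1202) = 7.5272.

Step 5 — scale by n: T² = 5 · 7.5272 = 37.6361.

T² ≈ 37.6361


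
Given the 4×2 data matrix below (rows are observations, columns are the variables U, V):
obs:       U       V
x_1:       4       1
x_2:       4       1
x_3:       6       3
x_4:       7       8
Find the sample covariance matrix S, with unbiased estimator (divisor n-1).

Step 1 — column means:
  mean(U) = (4 + 4 + 6 + 7) / 4 = 21/4 = 5.25
  mean(V) = (1 + 1 + 3 + 8) / 4 = 13/4 = 3.25

Step 2 — sample covariance S[i,j] = (1/(n-1)) · Σ_k (x_{k,i} - mean_i) · (x_{k,j} - mean_j), with n-1 = 3.
  S[U,U] = ((-1.25)·(-1.25) + (-1.25)·(-1.25) + (0.75)·(0.75) + (1.75)·(1.75)) / 3 = 6.75/3 = 2.25
  S[U,V] = ((-1.25)·(-2.25) + (-1.25)·(-2.25) + (0.75)·(-0.25) + (1.75)·(4.75)) / 3 = 13.75/3 = 4.5833
  S[V,V] = ((-2.25)·(-2.25) + (-2.25)·(-2.25) + (-0.25)·(-0.25) + (4.75)·(4.75)) / 3 = 32.75/3 = 10.9167

S is symmetric (S[j,i] = S[i,j]). Assembling:

S = [[2.25, 4.5833],
 [4.5833, 10.9167]]


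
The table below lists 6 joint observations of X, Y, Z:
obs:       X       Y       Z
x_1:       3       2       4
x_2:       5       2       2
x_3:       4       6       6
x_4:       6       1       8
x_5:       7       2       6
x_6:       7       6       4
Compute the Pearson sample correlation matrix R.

Step 1 — column means:
  mean(X) = (3 + 5 + 4 + 6 + 7 + 7) / 6 = 32/6 = 5.3333
  mean(Y) = (2 + 2 + 6 + 1 + 2 + 6) / 6 = 19/6 = 3.1667
  mean(Z) = (4 + 2 + 6 + 8 + 6 + 4) / 6 = 30/6 = 5

Step 2 — sample variances and covariances s[i,j] = (1/(n-1)) · Σ_k (x_{k,i} - mean_i) · (x_{k,j} - mean_j), with n-1 = 5:
  s[X,X] = ((-2.3333)·(-2.3333) + (-0.3333)·(-0.3333) + (-1.3333)·(-1.3333) + (0.6667)·(0.6667) + (1.6667)·(1.6667) + (1.6667)·(1.6667)) / 5 = 13.3333/5 = 2.6667
  s[X,Y] = ((-2.3333)·(-1.1667) + (-0.3333)·(-1.1667) + (-1.3333)·(2.8333) + (0.6667)·(-2.1667) + (1.6667)·(-1.1667) + (1.6667)·(2.8333)) / 5 = 0.6667/5 = 0.1333
  s[X,Z] = ((-2.3333)·(-1) + (-0.3333)·(-3) + (-1.3333)·(1) + (0.6667)·(3) + (1.6667)·(1) + (1.6667)·(-1)) / 5 = 4/5 = 0.8
  s[Y,Y] = ((-1.1667)·(-1.1667) + (-1.1667)·(-1.1667) + (2.8333)·(2.8333) + (-2.1667)·(-2.1667) + (-1.1667)·(-1.1667) + (2.8333)·(2.8333)) / 5 = 24.8333/5 = 4.9667
  s[Y,Z] = ((-1.1667)·(-1) + (-1.1667)·(-3) + (2.8333)·(1) + (-2.1667)·(3) + (-1.1667)·(1) + (2.8333)·(-1)) / 5 = -3/5 = -0.6
  s[Z,Z] = ((-1)·(-1) + (-3)·(-3) + (1)·(1) + (3)·(3) + (1)·(1) + (-1)·(-1)) / 5 = 22/5 = 4.4
  Sample standard deviations s_i = √(s[i,i]):
  s(X) = √(2.6667) = 1.633
  s(Y) = √(4.9667) = 2.2286
  s(Z) = √(4.4) = 2.0976

Step 3 — r_{ij} = s_{ij} / (s_i · s_j):
  r[X,X] = 1 (diagonal).
  r[X,Y] = 0.1333 / (1.633 · 2.2286) = 0.1333 / 3.6393 = 0.0366
  r[X,Z] = 0.8 / (1.633 · 2.0976) = 0.8 / 3.4254 = 0.2335
  r[Y,Y] = 1 (diagonal).
  r[Y,Z] = -0.6 / (2.2286 · 2.0976) = -0.6 / 4.6748 = -0.1283
  r[Z,Z] = 1 (diagonal).

R is symmetric with unit diagonal. Assembling:

R = [[1, 0.0366, 0.2335],
 [0.0366, 1, -0.1283],
 [0.2335, -0.1283, 1]]


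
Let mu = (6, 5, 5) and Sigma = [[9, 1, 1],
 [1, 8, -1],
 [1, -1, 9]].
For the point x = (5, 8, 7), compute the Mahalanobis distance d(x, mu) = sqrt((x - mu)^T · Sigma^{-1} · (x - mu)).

Step 1 — centre the observation: (x - mu) = (-1, 3, 2).

Step 2 — invert Sigma (cofactor / det for 3×3, or solve directly):
  Sigma^{-1} = [[0.1145, -0.0161, -0.0145],
 [-0.0161, 0.129, 0.0161],
 [-0.0145, 0.0161, 0.1145]].

Step 3 — form the quadratic (x - mu)^T · Sigma^{-1} · (x - mu):
  Sigma^{-1} · (x - mu) = (-0.1919, 0.4355, 0.2919).
  (x - mu)^T · [Sigma^{-1} · (x - mu)] = (-1)·(-0.1919) + (3)·(0.4355) + (2)·(0.2919) = 2.0823.

Step 4 — take square root: d = √(2.0823) ≈ 1.443.

d(x, mu) = √(2.0823) ≈ 1.443


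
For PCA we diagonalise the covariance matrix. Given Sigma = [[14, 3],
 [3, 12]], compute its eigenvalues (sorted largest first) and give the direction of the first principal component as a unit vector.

Step 1 — characteristic polynomial of 2×2 Sigma:
  det(Sigma - λI) = λ² - trace · λ + det = 0.
  trace = 14 + 12 = 26, det = 14·12 - (3)² = 159.
Step 2 — discriminant:
  Δ = trace² - 4·det = 676 - 636 = 40.
Step 3 — eigenvalues:
  λ = (trace ± √Δ)/2 = (26 ± 6.3246)/2,
  λ_1 = 16.1623,  λ_2 = 9.8377.

Step 4 — unit eigenvector for λ_1: solve (Sigma - λ_1 I)v = 0. First row:
  (14 - 16.1623)·v_x + (3)·v_y = 0, i.e. (-2.1623)·v_x + (3)·v_y = 0,
  so v ∝ (b, λ_1 - a) = (3, 2.1623) = u.
  ||u|| = √((3)² + (2.1623)²) = √(13.6754) ≈ 3.698,
  v_1 = u/||u|| ≈ (0.8112, 0.5847) (||v_1|| = 1).

λ_1 = 16.1623,  λ_2 = 9.8377;  v_1 ≈ (0.8112, 0.5847)


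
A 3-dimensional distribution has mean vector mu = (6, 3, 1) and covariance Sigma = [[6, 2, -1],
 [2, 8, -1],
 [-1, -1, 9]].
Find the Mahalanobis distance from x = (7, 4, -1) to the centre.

Step 1 — centre the observation: (x - mu) = (1, 1, -2).

Step 2 — invert Sigma (cofactor / det for 3×3, or solve directly):
  Sigma^{-1} = [[0.1839, -0.044, 0.0155],
 [-0.044, 0.1373, 0.0104],
 [0.0155, 0.0104, 0.114]].

Step 3 — form the quadratic (x - mu)^T · Sigma^{-1} · (x - mu):
  Sigma^{-1} · (x - mu) = (0.1088, 0.0725, -0.2021).
  (x - mu)^T · [Sigma^{-1} · (x - mu)] = (1)·(0.1088) + (1)·(0.0725) + (-2)·(-0.2021) = 0.5855.

Step 4 — take square root: d = √(0.5855) ≈ 0.7652.

d(x, mu) = √(0.5855) ≈ 0.7652


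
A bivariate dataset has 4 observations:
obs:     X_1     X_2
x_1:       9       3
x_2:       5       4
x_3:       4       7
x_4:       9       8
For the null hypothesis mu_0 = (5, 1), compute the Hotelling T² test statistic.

Step 1 — sample mean vector:
  mean(X_1) = (9 + 5 + 4 + 9) / 4 = 27/4 = 6.75
  mean(X_2) = (3 + 4 + 7 + 8) / 4 = 22/4 = 5.5
  x̄ = (6.75, 5.5),  deviation x̄ - mu_0 = (6.75, 5.5) - (5, 1) = (1.75, 4.5).

Step 2 — sample covariance matrix, S[i,j] = (1/(n-1)) · Σ_k (x_{k,i} - mean_i) · (x_{k,j} - mean_j), divisor n-1 = 3:
  S[X_1,X_1] = ((2.25)·(2.25) + (-1.75)·(-1.75) + (-2.75)·(-2.75) + (2.25)·(2.25)) / 3 = 20.75/3 = 6.9167
  S[X_1,X_2] = ((2.25)·(-2.5) + (-1.75)·(-1.5) + (-2.75)·(1.5) + (2.25)·(2.5)) / 3 = -1.5/3 = -0.5
  S[X_2,X_2] = ((-2.5)·(-2.5) + (-1.5)·(-1.5) + (1.5)·(1.5) + (2.5)·(2.5)) / 3 = 17/3 = 5.6667
  S = [[6.9167, -0.5],
 [-0.5, 5.6667]].

Step 3 — invert S. det(S) = 6.9167·5.6667 - (-0.5)² = 38.9444.
  S^{-1} = (1/det) · [[d, -b], [-b, a]] = [[0.1455, 0.0128],
 [0.0128, 0.1776]].

Step 4 — quadratic form (x̄ - mu_0)^T · S^{-1} · (x̄ - mu_0):
  S^{-1} · (x̄ - mu_0) = (0.3124, 0.8217),
  (x̄ - mu_0)^T · [...] = (1.75)·(0.3124) + (4.5)·(0.8217) = 4.2443.

Step 5 — scale by n: T² = 4 · 4.2443 = 16.9772.

T² ≈ 16.9772


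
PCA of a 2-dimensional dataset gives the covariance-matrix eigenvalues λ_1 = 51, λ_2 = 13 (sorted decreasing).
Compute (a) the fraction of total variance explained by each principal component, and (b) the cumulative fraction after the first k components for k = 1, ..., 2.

Step 1 — total variance = trace(Sigma) = Σ λ_i = 51 + 13 = 64.

Step 2 — fraction explained by component i = λ_i / Σ λ:
  PC1: 51/64 = 0.7969
  PC2: 13/64 = 0.2031

Step 3 — cumulative fraction after k components = (λ_1 + ... + λ_k) / Σ λ:
  k = 1: 51/64 = 0.7969
  k = 2: (51 + 13)/64 = 64/64 = 1

Summary (fraction, with percent):

explained: PC1 0.7969 (79.69%), PC2 0.2031 (20.31%);  cumulative: 0.7969, 1


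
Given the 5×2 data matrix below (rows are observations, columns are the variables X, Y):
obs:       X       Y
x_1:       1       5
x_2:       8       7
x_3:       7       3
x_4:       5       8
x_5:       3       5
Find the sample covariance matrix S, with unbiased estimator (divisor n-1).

Step 1 — column means:
  mean(X) = (1 + 8 + 7 + 5 + 3) / 5 = 24/5 = 4.8
  mean(Y) = (5 + 7 + 3 + 8 + 5) / 5 = 28/5 = 5.6

Step 2 — sample covariance S[i,j] = (1/(n-1)) · Σ_k (x_{k,i} - mean_i) · (x_{k,j} - mean_j), with n-1 = 4.
  S[X,X] = ((-3.8)·(-3.8) + (3.2)·(3.2) + (2.2)·(2.2) + (0.2)·(0.2) + (-1.8)·(-1.8)) / 4 = 32.8/4 = 8.2
  S[X,Y] = ((-3.8)·(-0.6) + (3.2)·(1.4) + (2.2)·(-2.6) + (0.2)·(2.4) + (-1.8)·(-0.6)) / 4 = 2.6/4 = 0.65
  S[Y,Y] = ((-0.6)·(-0.6) + (1.4)·(1.4) + (-2.6)·(-2.6) + (2.4)·(2.4) + (-0.6)·(-0.6)) / 4 = 15.2/4 = 3.8

S is symmetric (S[j,i] = S[i,j]). Assembling:

S = [[8.2, 0.65],
 [0.65, 3.8]]


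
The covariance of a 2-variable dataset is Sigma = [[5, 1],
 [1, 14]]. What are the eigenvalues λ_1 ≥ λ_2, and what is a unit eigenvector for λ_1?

Step 1 — characteristic polynomial of 2×2 Sigma:
  det(Sigma - λI) = λ² - trace · λ + det = 0.
  trace = 5 + 14 = 19, det = 5·14 - (1)² = 69.
Step 2 — discriminant:
  Δ = trace² - 4·det = 361 - 276 = 85.
Step 3 — eigenvalues:
  λ = (trace ± √Δ)/2 = (19 ± 9.2195)/2,
  λ_1 = 14.1098,  λ_2 = 4.8902.

Step 4 — unit eigenvector for λ_1: solve (Sigma - λ_1 I)v = 0. First row:
  (5 - 14.1098)·v_x + (1)·v_y = 0, i.e. (-9.1098)·v_x + (1)·v_y = 0,
  so v ∝ (b, λ_1 - a) = (1, 9.1098) = u.
  ||u|| = √((1)² + (9.1098)²) = √(83.988) ≈ 9.1645,
  v_1 = u/||u|| ≈ (0.1091, 0.994) (||v_1|| = 1).

λ_1 = 14.1098,  λ_2 = 4.8902;  v_1 ≈ (0.1091, 0.994)


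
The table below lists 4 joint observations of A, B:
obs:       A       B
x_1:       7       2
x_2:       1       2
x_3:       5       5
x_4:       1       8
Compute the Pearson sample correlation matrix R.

Step 1 — column means:
  mean(A) = (7 + 1 + 5 + 1) / 4 = 14/4 = 3.5
  mean(B) = (2 + 2 + 5 + 8) / 4 = 17/4 = 4.25

Step 2 — sample variances and covariances s[i,j] = (1/(n-1)) · Σ_k (x_{k,i} - mean_i) · (x_{k,j} - mean_j), with n-1 = 3:
  s[A,A] = ((3.5)·(3.5) + (-2.5)·(-2.5) + (1.5)·(1.5) + (-2.5)·(-2.5)) / 3 = 27/3 = 9
  s[A,B] = ((3.5)·(-2.25) + (-2.5)·(-2.25) + (1.5)·(0.75) + (-2.5)·(3.75)) / 3 = -10.5/3 = -3.5
  s[B,B] = ((-2.25)·(-2.25) + (-2.25)·(-2.25) + (0.75)·(0.75) + (3.75)·(3.75)) / 3 = 24.75/3 = 8.25
  Sample standard deviations s_i = √(s[i,i]):
  s(A) = √(9) = 3
  s(B) = √(8.25) = 2.8723

Step 3 — r_{ij} = s_{ij} / (s_i · s_j):
  r[A,A] = 1 (diagonal).
  r[A,B] = -3.5 / (3 · 2.8723) = -3.5 / 8.6168 = -0.4062
  r[B,B] = 1 (diagonal).

R is symmetric with unit diagonal. Assembling:

R = [[1, -0.4062],
 [-0.4062, 1]]


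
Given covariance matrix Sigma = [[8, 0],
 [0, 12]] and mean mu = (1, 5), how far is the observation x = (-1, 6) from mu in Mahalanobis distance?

Step 1 — centre the observation: (x - mu) = (-2, 1).

Step 2 — invert Sigma. det(Sigma) = 8·12 - (0)² = 96.
  Sigma^{-1} = (1/det) · [[d, -b], [-b, a]] = [[0.125, 0],
 [0, 0.0833]].

Step 3 — form the quadratic (x - mu)^T · Sigma^{-1} · (x - mu):
  Sigma^{-1} · (x - mu) = (-0.25, 0.0833).
  (x - mu)^T · [Sigma^{-1} · (x - mu)] = (-2)·(-0.25) + (1)·(0.0833) = 0.5833.

Step 4 — take square root: d = √(0.5833) ≈ 0.7638.

d(x, mu) = √(0.5833) ≈ 0.7638


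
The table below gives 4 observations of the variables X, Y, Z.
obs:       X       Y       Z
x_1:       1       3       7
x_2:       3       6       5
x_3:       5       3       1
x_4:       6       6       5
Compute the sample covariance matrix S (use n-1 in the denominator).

Step 1 — column means:
  mean(X) = (1 + 3 + 5 + 6) / 4 = 15/4 = 3.75
  mean(Y) = (3 + 6 + 3 + 6) / 4 = 18/4 = 4.5
  mean(Z) = (7 + 5 + 1 + 5) / 4 = 18/4 = 4.5

Step 2 — sample covariance S[i,j] = (1/(n-1)) · Σ_k (x_{k,i} - mean_i) · (x_{k,j} - mean_j), with n-1 = 3.
  S[X,X] = ((-2.75)·(-2.75) + (-0.75)·(-0.75) + (1.25)·(1.25) + (2.25)·(2.25)) / 3 = 14.75/3 = 4.9167
  S[X,Y] = ((-2.75)·(-1.5) + (-0.75)·(1.5) + (1.25)·(-1.5) + (2.25)·(1.5)) / 3 = 4.5/3 = 1.5
  S[X,Z] = ((-2.75)·(2.5) + (-0.75)·(0.5) + (1.25)·(-3.5) + (2.25)·(0.5)) / 3 = -10.5/3 = -3.5
  S[Y,Y] = ((-1.5)·(-1.5) + (1.5)·(1.5) + (-1.5)·(-1.5) + (1.5)·(1.5)) / 3 = 9/3 = 3
  S[Y,Z] = ((-1.5)·(2.5) + (1.5)·(0.5) + (-1.5)·(-3.5) + (1.5)·(0.5)) / 3 = 3/3 = 1
  S[Z,Z] = ((2.5)·(2.5) + (0.5)·(0.5) + (-3.5)·(-3.5) + (0.5)·(0.5)) / 3 = 19/3 = 6.3333

S is symmetric (S[j,i] = S[i,j]). Assembling:

S = [[4.9167, 1.5, -3.5],
 [1.5, 3, 1],
 [-3.5, 1, 6.3333]]


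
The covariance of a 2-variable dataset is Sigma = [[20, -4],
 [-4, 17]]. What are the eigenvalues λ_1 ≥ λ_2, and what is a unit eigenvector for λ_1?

Step 1 — characteristic polynomial of 2×2 Sigma:
  det(Sigma - λI) = λ² - trace · λ + det = 0.
  trace = 20 + 17 = 37, det = 20·17 - (-4)² = 324.
Step 2 — discriminant:
  Δ = trace² - 4·det = 1369 - 1296 = 73.
Step 3 — eigenvalues:
  λ = (trace ± √Δ)/2 = (37 ± 8.544)/2,
  λ_1 = 22.772,  λ_2 = 14.228.

Step 4 — unit eigenvector for λ_1: solve (Sigma - λ_1 I)v = 0. First row:
  (20 - 22.772)·v_x + (-4)·v_y = 0, i.e. (-2.772)·v_x + (-4)·v_y = 0,
  so v ∝ (b, λ_1 - a) = (-4, 2.772); multiply by -1 so the first entry is positive: u = (4, -2.772).
  ||u|| = √((4)² + (-2.772)²) = √(23.684) ≈ 4.8666,
  v_1 = u/||u|| ≈ (0.8219, -0.5696) (||v_1|| = 1).

λ_1 = 22.772,  λ_2 = 14.228;  v_1 ≈ (0.8219, -0.5696)


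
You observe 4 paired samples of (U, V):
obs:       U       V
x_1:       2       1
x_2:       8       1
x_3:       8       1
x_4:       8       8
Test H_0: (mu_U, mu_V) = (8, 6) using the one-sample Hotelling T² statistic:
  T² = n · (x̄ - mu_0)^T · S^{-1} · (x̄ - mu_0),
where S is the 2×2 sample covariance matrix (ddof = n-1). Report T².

Step 1 — sample mean vector:
  mean(U) = (2 + 8 + 8 + 8) / 4 = 26/4 = 6.5
  mean(V) = (1 + 1 + 1 + 8) / 4 = 11/4 = 2.75
  x̄ = (6.5, 2.75),  deviation x̄ - mu_0 = (6.5, 2.75) - (8, 6) = (-1.5, -3.25).

Step 2 — sample covariance matrix, S[i,j] = (1/(n-1)) · Σ_k (x_{k,i} - mean_i) · (x_{k,j} - mean_j), divisor n-1 = 3:
  S[U,U] = ((-4.5)·(-4.5) + (1.5)·(1.5) + (1.5)·(1.5) + (1.5)·(1.5)) / 3 = 27/3 = 9
  S[U,V] = ((-4.5)·(-1.75) + (1.5)·(-1.75) + (1.5)·(-1.75) + (1.5)·(5.25)) / 3 = 10.5/3 = 3.5
  S[V,V] = ((-1.75)·(-1.75) + (-1.75)·(-1.75) + (-1.75)·(-1.75) + (5.25)·(5.25)) / 3 = 36.75/3 = 12.25
  S = [[9, 3.5],
 [3.5, 12.25]].

Step 3 — invert S. det(S) = 9·12.25 - (3.5)² = 98.
  S^{-1} = (1/det) · [[d, -b], [-b, a]] = [[0.125, -0.0357],
 [-0.0357, 0.0918]].

Step 4 — quadratic form (x̄ - mu_0)^T · S^{-1} · (x̄ - mu_0):
  S^{-1} · (x̄ - mu_0) = (-0.0714, -0.2449),
  (x̄ - mu_0)^T · [...] = (-1.5)·(-0.0714) + (-3.25)·(-0.2449) = 0.9031.

Step 5 — scale by n: T² = 4 · 0.9031 = 3.6122.

T² ≈ 3.6122


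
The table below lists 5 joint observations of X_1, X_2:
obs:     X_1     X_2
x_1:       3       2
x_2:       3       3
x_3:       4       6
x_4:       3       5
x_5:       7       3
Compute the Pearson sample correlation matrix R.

Step 1 — column means:
  mean(X_1) = (3 + 3 + 4 + 3 + 7) / 5 = 20/5 = 4
  mean(X_2) = (2 + 3 + 6 + 5 + 3) / 5 = 19/5 = 3.8

Step 2 — sample variances and covariances s[i,j] = (1/(n-1)) · Σ_k (x_{k,i} - mean_i) · (x_{k,j} - mean_j), with n-1 = 4:
  s[X_1,X_1] = ((-1)·(-1) + (-1)·(-1) + (0)·(0) + (-1)·(-1) + (3)·(3)) / 4 = 12/4 = 3
  s[X_1,X_2] = ((-1)·(-1.8) + (-1)·(-0.8) + (0)·(2.2) + (-1)·(1.2) + (3)·(-0.8)) / 4 = -1/4 = -0.25
  s[X_2,X_2] = ((-1.8)·(-1.8) + (-0.8)·(-0.8) + (2.2)·(2.2) + (1.2)·(1.2) + (-0.8)·(-0.8)) / 4 = 10.8/4 = 2.7
  Sample standard deviations s_i = √(s[i,i]):
  s(X_1) = √(3) = 1.7321
  s(X_2) = √(2.7) = 1.6432

Step 3 — r_{ij} = s_{ij} / (s_i · s_j):
  r[X_1,X_1] = 1 (diagonal).
  r[X_1,X_2] = -0.25 / (1.7321 · 1.6432) = -0.25 / 2.846 = -0.0878
  r[X_2,X_2] = 1 (diagonal).

R is symmetric with unit diagonal. Assembling:

R = [[1, -0.0878],
 [-0.0878, 1]]


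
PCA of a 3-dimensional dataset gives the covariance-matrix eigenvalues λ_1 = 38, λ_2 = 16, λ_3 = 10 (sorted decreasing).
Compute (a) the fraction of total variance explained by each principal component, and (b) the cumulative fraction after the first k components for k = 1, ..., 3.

Step 1 — total variance = trace(Sigma) = Σ λ_i = 38 + 16 + 10 = 64.

Step 2 — fraction explained by component i = λ_i / Σ λ:
  PC1: 38/64 = 0.5938
  PC2: 16/64 = 0.25
  PC3: 10/64 = 0.1562

Step 3 — cumulative fraction after k components = (λ_1 + ... + λ_k) / Σ λ:
  k = 1: 38/64 = 0.5938
  k = 2: (38 + 16)/64 = 54/64 = 0.8438
  k = 3: (38 + 16 + 10)/64 = 64/64 = 1

Summary (fraction, with percent):

explained: PC1 0.5938 (59.38%), PC2 0.25 (25%), PC3 0.1562 (15.62%);  cumulative: 0.5938, 0.8438, 1


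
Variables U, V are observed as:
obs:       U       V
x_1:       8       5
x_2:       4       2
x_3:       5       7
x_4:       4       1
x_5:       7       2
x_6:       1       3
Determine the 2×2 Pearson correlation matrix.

Step 1 — column means:
  mean(U) = (8 + 4 + 5 + 4 + 7 + 1) / 6 = 29/6 = 4.8333
  mean(V) = (5 + 2 + 7 + 1 + 2 + 3) / 6 = 20/6 = 3.3333

Step 2 — sample variances and covariances s[i,j] = (1/(n-1)) · Σ_k (x_{k,i} - mean_i) · (x_{k,j} - mean_j), with n-1 = 5:
  s[U,U] = ((3.1667)·(3.1667) + (-0.8333)·(-0.8333) + (0.1667)·(0.1667) + (-0.8333)·(-0.8333) + (2.1667)·(2.1667) + (-3.8333)·(-3.8333)) / 5 = 30.8333/5 = 6.1667
  s[U,V] = ((3.1667)·(1.6667) + (-0.8333)·(-1.3333) + (0.1667)·(3.6667) + (-0.8333)·(-2.3333) + (2.1667)·(-1.3333) + (-3.8333)·(-0.3333)) / 5 = 7.3333/5 = 1.4667
  s[V,V] = ((1.6667)·(1.6667) + (-1.3333)·(-1.3333) + (3.6667)·(3.6667) + (-2.3333)·(-2.3333) + (-1.3333)·(-1.3333) + (-0.3333)·(-0.3333)) / 5 = 25.3333/5 = 5.0667
  Sample standard deviations s_i = √(s[i,i]):
  s(U) = √(6.1667) = 2.4833
  s(V) = √(5.0667) = 2.2509

Step 3 — r_{ij} = s_{ij} / (s_i · s_j):
  r[U,U] = 1 (diagonal).
  r[U,V] = 1.4667 / (2.4833 · 2.2509) = 1.4667 / 5.5897 = 0.2624
  r[V,V] = 1 (diagonal).

R is symmetric with unit diagonal. Assembling:

R = [[1, 0.2624],
 [0.2624, 1]]


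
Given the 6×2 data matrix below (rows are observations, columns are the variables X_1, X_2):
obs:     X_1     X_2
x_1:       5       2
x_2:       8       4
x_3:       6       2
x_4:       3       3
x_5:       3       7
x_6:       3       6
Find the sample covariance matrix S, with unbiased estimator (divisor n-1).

Step 1 — column means:
  mean(X_1) = (5 + 8 + 6 + 3 + 3 + 3) / 6 = 28/6 = 4.6667
  mean(X_2) = (2 + 4 + 2 + 3 + 7 + 6) / 6 = 24/6 = 4

Step 2 — sample covariance S[i,j] = (1/(n-1)) · Σ_k (x_{k,i} - mean_i) · (x_{k,j} - mean_j), with n-1 = 5.
  S[X_1,X_1] = ((0.3333)·(0.3333) + (3.3333)·(3.3333) + (1.3333)·(1.3333) + (-1.6667)·(-1.6667) + (-1.6667)·(-1.6667) + (-1.6667)·(-1.6667)) / 5 = 21.3333/5 = 4.2667
  S[X_1,X_2] = ((0.3333)·(-2) + (3.3333)·(0) + (1.3333)·(-2) + (-1.6667)·(-1) + (-1.6667)·(3) + (-1.6667)·(2)) / 5 = -10/5 = -2
  S[X_2,X_2] = ((-2)·(-2) + (0)·(0) + (-2)·(-2) + (-1)·(-1) + (3)·(3) + (2)·(2)) / 5 = 22/5 = 4.4

S is symmetric (S[j,i] = S[i,j]). Assembling:

S = [[4.2667, -2],
 [-2, 4.4]]


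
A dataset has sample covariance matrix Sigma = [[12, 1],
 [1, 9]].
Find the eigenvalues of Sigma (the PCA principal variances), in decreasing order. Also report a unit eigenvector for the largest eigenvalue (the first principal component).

Step 1 — characteristic polynomial of 2×2 Sigma:
  det(Sigma - λI) = λ² - trace · λ + det = 0.
  trace = 12 + 9 = 21, det = 12·9 - (1)² = 107.
Step 2 — discriminant:
  Δ = trace² - 4·det = 441 - 428 = 13.
Step 3 — eigenvalues:
  λ = (trace ± √Δ)/2 = (21 ± 3.6056)/2,
  λ_1 = 12.3028,  λ_2 = 8.6972.

Step 4 — unit eigenvector for λ_1: solve (Sigma - λ_1 I)v = 0. First row:
  (12 - 12.3028)·v_x + (1)·v_y = 0, i.e. (-0.3028)·v_x + (1)·v_y = 0,
  so v ∝ (b, λ_1 - a) = (1, 0.3028) = u.
  ||u|| = √((1)² + (0.3028)²) = √(1.0917) ≈ 1.0448,
  v_1 = u/||u|| ≈ (0.9571, 0.2898) (||v_1|| = 1).

λ_1 = 12.3028,  λ_2 = 8.6972;  v_1 ≈ (0.9571, 0.2898)


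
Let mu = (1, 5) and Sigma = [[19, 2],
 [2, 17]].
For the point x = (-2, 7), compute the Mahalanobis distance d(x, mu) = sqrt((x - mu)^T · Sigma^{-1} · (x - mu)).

Step 1 — centre the observation: (x - mu) = (-3, 2).

Step 2 — invert Sigma. det(Sigma) = 19·17 - (2)² = 319.
  Sigma^{-1} = (1/det) · [[d, -b], [-b, a]] = [[0.0533, -0.0063],
 [-0.0063, 0.0596]].

Step 3 — form the quadratic (x - mu)^T · Sigma^{-1} · (x - mu):
  Sigma^{-1} · (x - mu) = (-0.1724, 0.1379).
  (x - mu)^T · [Sigma^{-1} · (x - mu)] = (-3)·(-0.1724) + (2)·(0.1379) = 0.7931.

Step 4 — take square root: d = √(0.7931) ≈ 0.8906.

d(x, mu) = √(0.7931) ≈ 0.8906


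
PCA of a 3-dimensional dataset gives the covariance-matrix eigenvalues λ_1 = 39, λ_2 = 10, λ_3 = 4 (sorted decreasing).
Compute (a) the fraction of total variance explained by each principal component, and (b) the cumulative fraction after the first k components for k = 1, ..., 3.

Step 1 — total variance = trace(Sigma) = Σ λ_i = 39 + 10 + 4 = 53.

Step 2 — fraction explained by component i = λ_i / Σ λ:
  PC1: 39/53 = 0.7358
  PC2: 10/53 = 0.1887
  PC3: 4/53 = 0.0755

Step 3 — cumulative fraction after k components = (λ_1 + ... + λ_k) / Σ λ:
  k = 1: 39/53 = 0.7358
  k = 2: (39 + 10)/53 = 49/53 = 0.9245
  k = 3: (39 + 10 + 4)/53 = 53/53 = 1

Summary (fraction, with percent):

explained: PC1 0.7358 (73.58%), PC2 0.1887 (18.87%), PC3 0.0755 (7.55%);  cumulative: 0.7358, 0.9245, 1


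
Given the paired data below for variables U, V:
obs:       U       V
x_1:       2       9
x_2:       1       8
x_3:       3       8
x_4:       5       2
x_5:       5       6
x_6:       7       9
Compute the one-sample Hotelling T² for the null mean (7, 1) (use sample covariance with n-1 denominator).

Step 1 — sample mean vector:
  mean(U) = (2 + 1 + 3 + 5 + 5 + 7) / 6 = 23/6 = 3.8333
  mean(V) = (9 + 8 + 8 + 2 + 6 + 9) / 6 = 42/6 = 7
  x̄ = (3.8333, 7),  deviation x̄ - mu_0 = (3.8333, 7) - (7, 1) = (-3.1667, 6).

Step 2 — sample covariance matrix, S[i,j] = (1/(n-1)) · Σ_k (x_{k,i} - mean_i) · (x_{k,j} - mean_j), divisor n-1 = 5:
  S[U,U] = ((-1.8333)·(-1.8333) + (-2.8333)·(-2.8333) + (-0.8333)·(-0.8333) + (1.1667)·(1.1667) + (1.1667)·(1.1667) + (3.1667)·(3.1667)) / 5 = 24.8333/5 = 4.9667
  S[U,V] = ((-1.8333)·(2) + (-2.8333)·(1) + (-0.8333)·(1) + (1.1667)·(-5) + (1.1667)·(-1) + (3.1667)·(2)) / 5 = -8/5 = -1.6
  S[V,V] = ((2)·(2) + (1)·(1) + (1)·(1) + (-5)·(-5) + (-1)·(-1) + (2)·(2)) / 5 = 36/5 = 7.2
  S = [[4.9667, -1.6],
 [-1.6, 7.2]].

Step 3 — invert S. det(S) = 4.9667·7.2 - (-1.6)² = 33.2.
  S^{-1} = (1/det) · [[d, -b], [-b, a]] = [[0.2169, 0.0482],
 [0.0482, 0.1496]].

Step 4 — quadratic form (x̄ - mu_0)^T · S^{-1} · (x̄ - mu_0):
  S^{-1} · (x̄ - mu_0) = (-0.3976, 0.745),
  (x̄ - mu_0)^T · [...] = (-3.1667)·(-0.3976) + (6)·(0.745) = 5.7289.

Step 5 — scale by n: T² = 6 · 5.7289 = 34.3735.

T² ≈ 34.3735


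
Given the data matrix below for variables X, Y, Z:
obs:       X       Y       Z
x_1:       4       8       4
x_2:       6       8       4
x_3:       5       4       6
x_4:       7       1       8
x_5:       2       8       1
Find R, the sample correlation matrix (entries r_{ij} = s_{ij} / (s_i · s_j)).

Step 1 — column means:
  mean(X) = (4 + 6 + 5 + 7 + 2) / 5 = 24/5 = 4.8
  mean(Y) = (8 + 8 + 4 + 1 + 8) / 5 = 29/5 = 5.8
  mean(Z) = (4 + 4 + 6 + 8 + 1) / 5 = 23/5 = 4.6

Step 2 — sample variances and covariances s[i,j] = (1/(n-1)) · Σ_k (x_{k,i} - mean_i) · (x_{k,j} - mean_j), with n-1 = 4:
  s[X,X] = ((-0.8)·(-0.8) + (1.2)·(1.2) + (0.2)·(0.2) + (2.2)·(2.2) + (-2.8)·(-2.8)) / 4 = 14.8/4 = 3.7
  s[X,Y] = ((-0.8)·(2.2) + (1.2)·(2.2) + (0.2)·(-1.8) + (2.2)·(-4.8) + (-2.8)·(2.2)) / 4 = -16.2/4 = -4.05
  s[X,Z] = ((-0.8)·(-0.6) + (1.2)·(-0.6) + (0.2)·(1.4) + (2.2)·(3.4) + (-2.8)·(-3.6)) / 4 = 17.6/4 = 4.4
  s[Y,Y] = ((2.2)·(2.2) + (2.2)·(2.2) + (-1.8)·(-1.8) + (-4.8)·(-4.8) + (2.2)·(2.2)) / 4 = 40.8/4 = 10.2
  s[Y,Z] = ((2.2)·(-0.6) + (2.2)·(-0.6) + (-1.8)·(1.4) + (-4.8)·(3.4) + (2.2)·(-3.6)) / 4 = -29.4/4 = -7.35
  s[Z,Z] = ((-0.6)·(-0.6) + (-0.6)·(-0.6) + (1.4)·(1.4) + (3.4)·(3.4) + (-3.6)·(-3.6)) / 4 = 27.2/4 = 6.8
  Sample standard deviations s_i = √(s[i,i]):
  s(X) = √(3.7) = 1.9235
  s(Y) = √(10.2) = 3.1937
  s(Z) = √(6.8) = 2.6077

Step 3 — r_{ij} = s_{ij} / (s_i · s_j):
  r[X,X] = 1 (diagonal).
  r[X,Y] = -4.05 / (1.9235 · 3.1937) = -4.05 / 6.1433 = -0.6593
  r[X,Z] = 4.4 / (1.9235 · 2.6077) = 4.4 / 5.016 = 0.8772
  r[Y,Y] = 1 (diagonal).
  r[Y,Z] = -7.35 / (3.1937 · 2.6077) = -7.35 / 8.3283 = -0.8825
  r[Z,Z] = 1 (diagonal).

R is symmetric with unit diagonal. Assembling:

R = [[1, -0.6593, 0.8772],
 [-0.6593, 1, -0.8825],
 [0.8772, -0.8825, 1]]


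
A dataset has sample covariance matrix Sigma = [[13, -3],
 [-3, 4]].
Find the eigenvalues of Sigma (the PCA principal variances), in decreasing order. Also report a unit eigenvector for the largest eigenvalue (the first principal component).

Step 1 — characteristic polynomial of 2×2 Sigma:
  det(Sigma - λI) = λ² - trace · λ + det = 0.
  trace = 13 + 4 = 17, det = 13·4 - (-3)² = 43.
Step 2 — discriminant:
  Δ = trace² - 4·det = 289 - 172 = 117.
Step 3 — eigenvalues:
  λ = (trace ± √Δ)/2 = (17 ± 10.8167)/2,
  λ_1 = 13.9083,  λ_2 = 3.0917.

Step 4 — unit eigenvector for λ_1: solve (Sigma - λ_1 I)v = 0. First row:
  (13 - 13.9083)·v_x + (-3)·v_y = 0, i.e. (-0.9083)·v_x + (-3)·v_y = 0,
  so v ∝ (b, λ_1 - a) = (-3, 0.9083); multiply by -1 so the first entry is positive: u = (3, -0.9083).
  ||u|| = √((3)² + (-0.9083)²) = √(9.8251) ≈ 3.1345,
  v_1 = u/||u|| ≈ (0.9571, -0.2898) (||v_1|| = 1).

λ_1 = 13.9083,  λ_2 = 3.0917;  v_1 ≈ (0.9571, -0.2898)


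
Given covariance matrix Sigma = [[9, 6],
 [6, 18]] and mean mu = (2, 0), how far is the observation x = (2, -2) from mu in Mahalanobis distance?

Step 1 — centre the observation: (x - mu) = (0, -2).

Step 2 — invert Sigma. det(Sigma) = 9·18 - (6)² = 126.
  Sigma^{-1} = (1/det) · [[d, -b], [-b, a]] = [[0.1429, -0.0476],
 [-0.0476, 0.0714]].

Step 3 — form the quadratic (x - mu)^T · Sigma^{-1} · (x - mu):
  Sigma^{-1} · (x - mu) = (0.0952, -0.1429).
  (x - mu)^T · [Sigma^{-1} · (x - mu)] = (0)·(0.0952) + (-2)·(-0.1429) = 0.2857.

Step 4 — take square root: d = √(0.2857) ≈ 0.5345.

d(x, mu) = √(0.2857) ≈ 0.5345


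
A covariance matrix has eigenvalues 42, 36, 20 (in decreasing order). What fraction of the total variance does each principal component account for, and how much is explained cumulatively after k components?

Step 1 — total variance = trace(Sigma) = Σ λ_i = 42 + 36 + 20 = 98.

Step 2 — fraction explained by component i = λ_i / Σ λ:
  PC1: 42/98 = 0.4286
  PC2: 36/98 = 0.3673
  PC3: 20/98 = 0.2041

Step 3 — cumulative fraction after k components = (λ_1 + ... + λ_k) / Σ λ:
  k = 1: 42/98 = 0.4286
  k = 2: (42 + 36)/98 = 78/98 = 0.7959
  k = 3: (42 + 36 + 20)/98 = 98/98 = 1

Summary (fraction, with percent):

explained: PC1 0.4286 (42.86%), PC2 0.3673 (36.73%), PC3 0.2041 (20.41%);  cumulative: 0.4286, 0.7959, 1


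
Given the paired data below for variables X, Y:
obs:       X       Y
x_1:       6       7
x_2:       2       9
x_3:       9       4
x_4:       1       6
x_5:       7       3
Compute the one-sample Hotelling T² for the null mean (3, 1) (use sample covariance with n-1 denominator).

Step 1 — sample mean vector:
  mean(X) = (6 + 2 + 9 + 1 + 7) / 5 = 25/5 = 5
  mean(Y) = (7 + 9 + 4 + 6 + 3) / 5 = 29/5 = 5.8
  x̄ = (5, 5.8),  deviation x̄ - mu_0 = (5, 5.8) - (3, 1) = (2, 4.8).

Step 2 — sample covariance matrix, S[i,j] = (1/(n-1)) · Σ_k (x_{k,i} - mean_i) · (x_{k,j} - mean_j), divisor n-1 = 4:
  S[X,X] = ((1)·(1) + (-3)·(-3) + (4)·(4) + (-4)·(-4) + (2)·(2)) / 4 = 46/4 = 11.5
  S[X,Y] = ((1)·(1.2) + (-3)·(3.2) + (4)·(-1.8) + (-4)·(0.2) + (2)·(-2.8)) / 4 = -22/4 = -5.5
  S[Y,Y] = ((1.2)·(1.2) + (3.2)·(3.2) + (-1.8)·(-1.8) + (0.2)·(0.2) + (-2.8)·(-2.8)) / 4 = 22.8/4 = 5.7
  S = [[11.5, -5.5],
 [-5.5, 5.7]].

Step 3 — invert S. det(S) = 11.5·5.7 - (-5.5)² = 35.3.
  S^{-1} = (1/det) · [[d, -b], [-b, a]] = [[0.1615, 0.1558],
 [0.1558, 0.3258]].

Step 4 — quadratic form (x̄ - mu_0)^T · S^{-1} · (x̄ - mu_0):
  S^{-1} · (x̄ - mu_0) = (1.0708, 1.8754),
  (x̄ - mu_0)^T · [...] = (2)·(1.0708) + (4.8)·(1.8754) = 11.1433.

Step 5 — scale by n: T² = 5 · 11.1433 = 55.7167.

T² ≈ 55.7167


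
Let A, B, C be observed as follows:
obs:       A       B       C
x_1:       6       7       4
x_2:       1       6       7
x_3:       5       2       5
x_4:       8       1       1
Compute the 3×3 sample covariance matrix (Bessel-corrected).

Step 1 — column means:
  mean(A) = (6 + 1 + 5 + 8) / 4 = 20/4 = 5
  mean(B) = (7 + 6 + 2 + 1) / 4 = 16/4 = 4
  mean(C) = (4 + 7 + 5 + 1) / 4 = 17/4 = 4.25

Step 2 — sample covariance S[i,j] = (1/(n-1)) · Σ_k (x_{k,i} - mean_i) · (x_{k,j} - mean_j), with n-1 = 3.
  S[A,A] = ((1)·(1) + (-4)·(-4) + (0)·(0) + (3)·(3)) / 3 = 26/3 = 8.6667
  S[A,B] = ((1)·(3) + (-4)·(2) + (0)·(-2) + (3)·(-3)) / 3 = -14/3 = -4.6667
  S[A,C] = ((1)·(-0.25) + (-4)·(2.75) + (0)·(0.75) + (3)·(-3.25)) / 3 = -21/3 = -7
  S[B,B] = ((3)·(3) + (2)·(2) + (-2)·(-2) + (-3)·(-3)) / 3 = 26/3 = 8.6667
  S[B,C] = ((3)·(-0.25) + (2)·(2.75) + (-2)·(0.75) + (-3)·(-3.25)) / 3 = 13/3 = 4.3333
  S[C,C] = ((-0.25)·(-0.25) + (2.75)·(2.75) + (0.75)·(0.75) + (-3.25)·(-3.25)) / 3 = 18.75/3 = 6.25

S is symmetric (S[j,i] = S[i,j]). Assembling:

S = [[8.6667, -4.6667, -7],
 [-4.6667, 8.6667, 4.3333],
 [-7, 4.3333, 6.25]]


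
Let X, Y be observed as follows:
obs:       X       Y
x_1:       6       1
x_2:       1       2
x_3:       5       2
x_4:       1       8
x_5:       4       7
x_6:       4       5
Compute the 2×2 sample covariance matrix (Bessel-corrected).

Step 1 — column means:
  mean(X) = (6 + 1 + 5 + 1 + 4 + 4) / 6 = 21/6 = 3.5
  mean(Y) = (1 + 2 + 2 + 8 + 7 + 5) / 6 = 25/6 = 4.1667

Step 2 — sample covariance S[i,j] = (1/(n-1)) · Σ_k (x_{k,i} - mean_i) · (x_{k,j} - mean_j), with n-1 = 5.
  S[X,X] = ((2.5)·(2.5) + (-2.5)·(-2.5) + (1.5)·(1.5) + (-2.5)·(-2.5) + (0.5)·(0.5) + (0.5)·(0.5)) / 5 = 21.5/5 = 4.3
  S[X,Y] = ((2.5)·(-3.1667) + (-2.5)·(-2.1667) + (1.5)·(-2.1667) + (-2.5)·(3.8333) + (0.5)·(2.8333) + (0.5)·(0.8333)) / 5 = -13.5/5 = -2.7
  S[Y,Y] = ((-3.1667)·(-3.1667) + (-2.1667)·(-2.1667) + (-2.1667)·(-2.1667) + (3.8333)·(3.8333) + (2.8333)·(2.8333) + (0.8333)·(0.8333)) / 5 = 42.8333/5 = 8.5667

S is symmetric (S[j,i] = S[i,j]). Assembling:

S = [[4.3, -2.7],
 [-2.7, 8.5667]]


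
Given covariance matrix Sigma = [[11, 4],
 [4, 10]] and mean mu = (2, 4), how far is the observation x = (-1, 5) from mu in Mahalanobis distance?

Step 1 — centre the observation: (x - mu) = (-3, 1).

Step 2 — invert Sigma. det(Sigma) = 11·10 - (4)² = 94.
  Sigma^{-1} = (1/det) · [[d, -b], [-b, a]] = [[0.1064, -0.0426],
 [-0.0426, 0.117]].

Step 3 — form the quadratic (x - mu)^T · Sigma^{-1} · (x - mu):
  Sigma^{-1} · (x - mu) = (-0.3617, 0.2447).
  (x - mu)^T · [Sigma^{-1} · (x - mu)] = (-3)·(-0.3617) + (1)·(0.2447) = 1.3298.

Step 4 — take square root: d = √(1.3298) ≈ 1.1532.

d(x, mu) = √(1.3298) ≈ 1.1532


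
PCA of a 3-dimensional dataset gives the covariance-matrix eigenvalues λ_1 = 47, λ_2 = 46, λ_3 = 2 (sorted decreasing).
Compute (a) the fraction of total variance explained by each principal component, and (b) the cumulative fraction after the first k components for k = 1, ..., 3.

Step 1 — total variance = trace(Sigma) = Σ λ_i = 47 + 46 + 2 = 95.

Step 2 — fraction explained by component i = λ_i / Σ λ:
  PC1: 47/95 = 0.4947
  PC2: 46/95 = 0.4842
  PC3: 2/95 = 0.0211

Step 3 — cumulative fraction after k components = (λ_1 + ... + λ_k) / Σ λ:
  k = 1: 47/95 = 0.4947
  k = 2: (47 + 46)/95 = 93/95 = 0.9789
  k = 3: (47 + 46 + 2)/95 = 95/95 = 1

Summary (fraction, with percent):

explained: PC1 0.4947 (49.47%), PC2 0.4842 (48.42%), PC3 0.0211 (2.11%);  cumulative: 0.4947, 0.9789, 1
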